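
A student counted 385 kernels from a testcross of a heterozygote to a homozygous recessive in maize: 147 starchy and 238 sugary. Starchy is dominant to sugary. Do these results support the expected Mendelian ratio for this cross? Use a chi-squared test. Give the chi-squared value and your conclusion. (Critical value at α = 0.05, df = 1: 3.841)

21.509; not consistent

A testcross of a heterozygote (Aa × aa) gives a 1:1 phenotypic ratio.
Expected counts for N = 385 under a 1:1 ratio (total parts = 2):
  starchy: 385 × 1/2 = 192.5
  sugary: 385 × 1/2 = 192.5
χ² = Σ (O − E)² / E
  starchy: (147 − 192.5)² / 192.5 = 10.7545
  sugary: (238 − 192.5)² / 192.5 = 10.7545
χ² = 10.7545 + 10.7545 = 21.509
Degrees of freedom = 2 − 1 = 1; critical value at α = 0.05 is 3.841.
Since 21.509 > 3.841, we reject the null hypothesis — the data do not fit the 1:1 ratio.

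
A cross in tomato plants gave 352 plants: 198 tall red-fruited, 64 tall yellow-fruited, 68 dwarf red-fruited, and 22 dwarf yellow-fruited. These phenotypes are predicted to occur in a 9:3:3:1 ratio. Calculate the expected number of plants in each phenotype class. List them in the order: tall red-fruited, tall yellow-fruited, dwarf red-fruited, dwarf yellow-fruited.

The 9:3:3:1 ratio has 16 parts, so with N = 352 the expected counts are:
  tall red-fruited: 352 × 9/16 = 198
  tall yellow-fruited: 352 × 3/16 = 66
  dwarf red-fruited: 352 × 3/16 = 66
  dwarf yellow-fruited: 352 × 1/16 = 22

198, 66, 66, 22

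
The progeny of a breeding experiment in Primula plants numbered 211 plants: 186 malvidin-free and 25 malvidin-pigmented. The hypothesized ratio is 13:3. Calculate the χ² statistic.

Total ratio parts = 16. Expected numbers out of 211:
  malvidin-free: 211 × 13/16 = 171.4375
  malvidin-pigmented: 211 × 3/16 = 39.5625
χ² = Σ (O − E)² / E
  malvidin-free: (186 − 171.4375)² / 171.4375 = 1.2370
  malvidin-pigmented: (25 − 39.5625)² / 39.5625 = 5.3603
χ² = 1.2370 + 5.3603 = 6.5973 ≈ 6.597

6.597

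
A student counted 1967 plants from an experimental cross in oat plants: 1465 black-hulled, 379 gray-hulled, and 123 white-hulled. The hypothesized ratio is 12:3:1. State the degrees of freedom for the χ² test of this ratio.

2

A goodness-of-fit test with 3 phenotype classes has df = 3 − 1 = 2.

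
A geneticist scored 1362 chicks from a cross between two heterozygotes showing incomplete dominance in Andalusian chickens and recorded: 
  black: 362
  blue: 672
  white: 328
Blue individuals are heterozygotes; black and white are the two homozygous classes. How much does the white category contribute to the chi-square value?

With incomplete dominance, a heterozygote × heterozygote cross gives a 1:2:1 phenotypic ratio.
The 1:2:1 ratio has 4 parts, so with N = 1362 the expected counts are:
  black: 1362 × 1/4 = 340.5
  blue: 1362 × 2/4 = 681
  white: 1362 × 1/4 = 340.5
Contribution of white: (328 − 340.5)² / 340.5 = 0.4589

0.459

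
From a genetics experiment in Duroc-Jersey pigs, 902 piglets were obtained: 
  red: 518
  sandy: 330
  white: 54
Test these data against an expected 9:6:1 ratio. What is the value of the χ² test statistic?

The 9:6:1 ratio has 16 parts, so with N = 902 the expected counts are:
  red: 902 × 9/16 = 507.375
  sandy: 902 × 6/16 = 338.25
  white: 902 × 1/16 = 56.375
χ² = Σ (O − E)² / E
  red: (518 − 507.375)² / 507.375 = 0.2225
  sandy: (330 − 338.25)² / 338.25 = 0.2012
  white: (54 − 56.375)² / 56.375 = 0.1001
χ² = 0.2225 + 0.2012 + 0.1001 = 0.5238 ≈ 0.524

0.524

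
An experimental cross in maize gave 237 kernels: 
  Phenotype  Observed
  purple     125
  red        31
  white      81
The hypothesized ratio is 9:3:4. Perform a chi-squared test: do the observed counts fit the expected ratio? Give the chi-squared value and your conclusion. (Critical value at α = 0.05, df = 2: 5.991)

12.566; not consistent

The 9:3:4 ratio has 16 parts, so with N = 237 the expected counts are:
  purple: 237 × 9/16 = 133.3125
  red: 237 × 3/16 = 44.4375
  white: 237 × 4/16 = 59.25
χ² = Σ (O − E)² / E
  purple: (125 − 133.3125)² / 133.3125 = 0.5183
  red: (31 − 44.4375)² / 44.4375 = 4.0634
  white: (81 − 59.25)² / 59.25 = 7.9842
χ² = 0.5183 + 4.0634 + 7.9842 = 12.5659 ≈ 12.566
Degrees of freedom = 3 − 1 = 2; critical value at α = 0.05 is 5.991.
Since 12.566 > 5.991, we reject the null hypothesis — the data do not fit the 9:3:4 ratio.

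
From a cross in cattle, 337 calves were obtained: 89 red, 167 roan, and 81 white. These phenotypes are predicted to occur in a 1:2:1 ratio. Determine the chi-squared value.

0.407

Under the 1:2:1 hypothesis (Σ ratio = 4, N = 337):
  red: 337 × 1/4 = 84.25
  roan: 337 × 2/4 = 168.5
  white: 337 × 1/4 = 84.25
χ² = Σ (O − E)² / E
  red: (89 − 84.25)² / 84.25 = 0.2678
  roan: (167 − 168.5)² / 168.5 = 0.0134
  white: (81 − 84.25)² / 84.25 = 0.1254
χ² = 0.2678 + 0.0134 + 0.1254 = 0.4066 ≈ 0.407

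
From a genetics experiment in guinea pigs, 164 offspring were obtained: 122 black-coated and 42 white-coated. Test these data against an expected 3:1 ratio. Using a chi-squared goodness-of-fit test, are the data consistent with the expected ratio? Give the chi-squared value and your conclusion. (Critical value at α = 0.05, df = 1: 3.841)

0.033; consistent

Expected counts for N = 164 under a 3:1 ratio (total parts = 4):
  black-coated: 164 × 3/4 = 123
  white-coated: 164 × 1/4 = 41
χ² = Σ (O − E)² / E
  black-coated: (122 − 123)² / 123 = 0.0081
  white-coated: (42 − 41)² / 41 = 0.0244
χ² = 0.0081 + 0.0244 = 0.0325 ≈ 0.033
Degrees of freedom = 2 − 1 = 1; critical value at α = 0.05 is 3.841.
Since 0.033 < 3.841, we fail to reject the null hypothesis — the data are consistent with the 3:1 ratio.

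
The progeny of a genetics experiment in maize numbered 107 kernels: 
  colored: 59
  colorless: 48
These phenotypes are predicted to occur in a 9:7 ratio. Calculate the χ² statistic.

0.054

The 9:7 ratio has 16 parts, so with N = 107 the expected counts are:
  colored: 107 × 9/16 = 60.1875
  colorless: 107 × 7/16 = 46.8125
χ² = Σ (O − E)² / E
  colored: (59 − 60.1875)² / 60.1875 = 0.0234
  colorless: (48 − 46.8125)² / 46.8125 = 0.0301
χ² = 0.0234 + 0.0301 = 0.0535 ≈ 0.054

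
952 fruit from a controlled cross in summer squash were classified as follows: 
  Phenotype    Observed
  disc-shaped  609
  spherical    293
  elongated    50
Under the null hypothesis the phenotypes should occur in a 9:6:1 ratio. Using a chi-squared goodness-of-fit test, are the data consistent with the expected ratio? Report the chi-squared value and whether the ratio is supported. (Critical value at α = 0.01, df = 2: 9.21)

23.078; not consistent

Under the 9:6:1 hypothesis (Σ ratio = 16, N = 952):
  disc-shaped: 952 × 9/16 = 535.5
  spherical: 952 × 6/16 = 357
  elongated: 952 × 1/16 = 59.5
χ² = Σ (O − E)² / E
  disc-shaped: (609 − 535.5)² / 535.5 = 10.0882
  spherical: (293 − 357)² / 357 = 11.4734
  elongated: (50 − 59.5)² / 59.5 = 1.5168
χ² = 10.0882 + 11.4734 + 1.5168 = 23.0784 ≈ 23.078
Degrees of freedom = 3 − 1 = 2; critical value at α = 0.01 is 9.21.
Since 23.078 > 9.21, we reject the null hypothesis — the data do not fit the 9:6:1 ratio.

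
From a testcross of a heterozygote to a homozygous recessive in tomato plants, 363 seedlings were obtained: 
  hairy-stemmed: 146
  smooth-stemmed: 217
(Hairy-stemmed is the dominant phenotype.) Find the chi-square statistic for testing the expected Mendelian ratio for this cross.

A testcross of a heterozygote (Aa × aa) gives a 1:1 phenotypic ratio.
Under the 1:1 hypothesis (Σ ratio = 2, N = 363):
  hairy-stemmed: 363 × 1/2 = 181.5
  smooth-stemmed: 363 × 1/2 = 181.5
χ² = Σ (O − E)² / E
  hairy-stemmed: (146 − 181.5)² / 181.5 = 6.9435
  smooth-stemmed: (217 − 181.5)² / 181.5 = 6.9435
χ² = 6.9435 + 6.9435 = 13.887

13.887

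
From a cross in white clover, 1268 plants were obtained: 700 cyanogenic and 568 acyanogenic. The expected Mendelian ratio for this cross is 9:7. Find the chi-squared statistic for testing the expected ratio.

0.563

Under the 9:7 hypothesis (Σ ratio = 16, N = 1268):
  cyanogenic: 1268 × 9/16 = 713.25
  acyanogenic: 1268 × 7/16 = 554.75
χ² = Σ (O − E)² / E
  cyanogenic: (700 − 713.25)² / 713.25 = 0.2461
  acyanogenic: (568 − 554.75)² / 554.75 = 0.3165
χ² = 0.2461 + 0.3165 = 0.5626 ≈ 0.563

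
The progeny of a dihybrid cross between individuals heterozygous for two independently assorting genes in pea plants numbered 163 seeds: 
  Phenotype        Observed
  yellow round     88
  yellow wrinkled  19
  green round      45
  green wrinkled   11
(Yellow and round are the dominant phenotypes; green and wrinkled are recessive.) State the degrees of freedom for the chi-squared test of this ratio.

A dihybrid F₂ with independent assortment and complete dominance at both loci gives a 9:3:3:1 phenotypic ratio.
A goodness-of-fit test with 4 phenotype classes has df = 4 − 1 = 3.

3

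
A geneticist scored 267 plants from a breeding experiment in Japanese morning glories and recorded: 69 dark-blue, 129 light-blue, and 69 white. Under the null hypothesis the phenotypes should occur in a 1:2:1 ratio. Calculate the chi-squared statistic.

Under the 1:2:1 hypothesis (Σ ratio = 4, N = 267):
  dark-blue: 267 × 1/4 = 66.75
  light-blue: 267 × 2/4 = 133.5
  white: 267 × 1/4 = 66.75
χ² = Σ (O − E)² / E
  dark-blue: (69 − 66.75)² / 66.75 = 0.0758
  light-blue: (129 − 133.5)² / 133.5 = 0.1517
  white: (69 − 66.75)² / 66.75 = 0.0758
χ² = 0.0758 + 0.1517 + 0.0758 = 0.3033 ≈ 0.303

0.303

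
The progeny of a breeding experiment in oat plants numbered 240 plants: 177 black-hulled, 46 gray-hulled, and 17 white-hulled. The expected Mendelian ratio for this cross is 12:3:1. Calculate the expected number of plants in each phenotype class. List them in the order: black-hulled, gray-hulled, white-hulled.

Total ratio parts = 16. Expected numbers out of 240:
  black-hulled: 240 × 12/16 = 180
  gray-hulled: 240 × 3/16 = 45
  white-hulled: 240 × 1/16 = 15

180, 45, 15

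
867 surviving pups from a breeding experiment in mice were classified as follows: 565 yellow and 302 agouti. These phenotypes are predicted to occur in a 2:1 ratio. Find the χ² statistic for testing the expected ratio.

Total ratio parts = 3. Expected numbers out of 867:
  yellow: 867 × 2/3 = 578
  agouti: 867 × 1/3 = 289
χ² = Σ (O − E)² / E
  yellow: (565 − 578)² / 578 = 0.2924
  agouti: (302 − 289)² / 289 = 0.5848
χ² = 0.2924 + 0.5848 = 0.8772 ≈ 0.877

0.877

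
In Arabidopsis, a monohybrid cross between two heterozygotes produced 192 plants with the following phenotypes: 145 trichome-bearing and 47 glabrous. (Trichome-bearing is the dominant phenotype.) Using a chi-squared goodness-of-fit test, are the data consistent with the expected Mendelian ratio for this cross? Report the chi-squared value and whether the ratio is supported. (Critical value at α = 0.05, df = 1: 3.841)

0.028; consistent

For a monohybrid cross between heterozygotes with complete dominance, the expected phenotypic ratio is 3:1.
Total ratio parts = 4. Expected numbers out of 192:
  trichome-bearing: 192 × 3/4 = 144
  glabrous: 192 × 1/4 = 48
χ² = Σ (O − E)² / E
  trichome-bearing: (145 − 144)² / 144 = 0.0069
  glabrous: (47 − 48)² / 48 = 0.0208
χ² = 0.0069 + 0.0208 = 0.0277 ≈ 0.028
Degrees of freedom = 2 − 1 = 1; critical value at α = 0.05 is 3.841.
Since 0.028 < 3.841, we fail to reject the null hypothesis — the data are consistent with the 3:1 ratio.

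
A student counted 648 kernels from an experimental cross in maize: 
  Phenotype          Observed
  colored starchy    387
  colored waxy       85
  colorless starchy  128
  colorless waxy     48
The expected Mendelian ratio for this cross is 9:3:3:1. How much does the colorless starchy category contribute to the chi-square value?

0.348

Expected counts for N = 648 under a 9:3:3:1 ratio (total parts = 16):
  colored starchy: 648 × 9/16 = 364.5
  colored waxy: 648 × 3/16 = 121.5
  colorless starchy: 648 × 3/16 = 121.5
  colorless waxy: 648 × 1/16 = 40.5
Contribution of colorless starchy: (128 − 121.5)² / 121.5 = 0.3477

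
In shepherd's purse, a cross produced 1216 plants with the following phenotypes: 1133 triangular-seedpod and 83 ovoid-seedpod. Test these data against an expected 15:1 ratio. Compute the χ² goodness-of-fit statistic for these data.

Total ratio parts = 16. Expected numbers out of 1216:
  triangular-seedpod: 1216 × 15/16 = 1140
  ovoid-seedpod: 1216 × 1/16 = 76
χ² = Σ (O − E)² / E
  triangular-seedpod: (1133 − 1140)² / 1140 = 0.0430
  ovoid-seedpod: (83 − 76)² / 76 = 0.6447
χ² = 0.0430 + 0.6447 = 0.6877 ≈ 0.688

0.688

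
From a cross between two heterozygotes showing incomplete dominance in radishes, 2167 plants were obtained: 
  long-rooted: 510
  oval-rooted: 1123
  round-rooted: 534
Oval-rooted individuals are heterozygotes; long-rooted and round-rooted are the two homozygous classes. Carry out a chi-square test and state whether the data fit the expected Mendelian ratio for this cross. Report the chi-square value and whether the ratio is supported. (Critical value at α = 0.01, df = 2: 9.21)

With incomplete dominance, a heterozygote × heterozygote cross gives a 1:2:1 phenotypic ratio.
Total ratio parts = 4. Expected numbers out of 2167:
  long-rooted: 2167 × 1/4 = 541.75
  oval-rooted: 2167 × 2/4 = 1083.5
  round-rooted: 2167 × 1/4 = 541.75
χ² = Σ (O − E)² / E
  long-rooted: (510 − 541.75)² / 541.75 = 1.8608
  oval-rooted: (1123 − 1083.5)² / 1083.5 = 1.4400
  round-rooted: (534 − 541.75)² / 541.75 = 0.1109
χ² = 1.8608 + 1.4400 + 0.1109 = 3.4117 ≈ 3.412
Degrees of freedom = 3 − 1 = 2; critical value at α = 0.01 is 9.21.
Since 3.412 < 9.21, we fail to reject the null hypothesis — the data are consistent with the 1:2:1 ratio.

3.412; consistent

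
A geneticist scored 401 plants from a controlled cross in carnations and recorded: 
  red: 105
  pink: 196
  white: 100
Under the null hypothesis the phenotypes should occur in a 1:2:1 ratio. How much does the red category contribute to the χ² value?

0.225

The 1:2:1 ratio has 4 parts, so with N = 401 the expected counts are:
  red: 401 × 1/4 = 100.25
  pink: 401 × 2/4 = 200.5
  white: 401 × 1/4 = 100.25
Contribution of red: (105 − 100.25)² / 100.25 = 0.2251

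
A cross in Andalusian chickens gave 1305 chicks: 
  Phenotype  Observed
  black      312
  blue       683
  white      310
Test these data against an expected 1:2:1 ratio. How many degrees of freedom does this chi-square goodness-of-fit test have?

A goodness-of-fit test with 3 phenotype classes has df = 3 − 1 = 2.

2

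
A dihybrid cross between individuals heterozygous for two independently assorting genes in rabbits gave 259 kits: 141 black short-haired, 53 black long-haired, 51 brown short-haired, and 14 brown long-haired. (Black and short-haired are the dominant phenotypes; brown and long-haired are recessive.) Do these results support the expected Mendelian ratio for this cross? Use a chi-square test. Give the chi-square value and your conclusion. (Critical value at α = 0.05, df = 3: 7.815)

0.974; consistent

A dihybrid F₂ with independent assortment and complete dominance at both loci gives a 9:3:3:1 phenotypic ratio.
Under the 9:3:3:1 hypothesis (Σ ratio = 16, N = 259):
  black short-haired: 259 × 9/16 = 145.6875
  black long-haired: 259 × 3/16 = 48.5625
  brown short-haired: 259 × 3/16 = 48.5625
  brown long-haired: 259 × 1/16 = 16.1875
χ² = Σ (O − E)² / E
  black short-haired: (141 − 145.6875)² / 145.6875 = 0.1508
  black long-haired: (53 − 48.5625)² / 48.5625 = 0.4055
  brown short-haired: (51 − 48.5625)² / 48.5625 = 0.1223
  brown long-haired: (14 − 16.1875)² / 16.1875 = 0.2956
χ² = 0.1508 + 0.4055 + 0.1223 + 0.2956 = 0.9742 ≈ 0.974
Degrees of freedom = 4 − 1 = 3; critical value at α = 0.05 is 7.815.
Since 0.974 < 7.815, we fail to reject the null hypothesis — the data are consistent with the 9:3:3:1 ratio.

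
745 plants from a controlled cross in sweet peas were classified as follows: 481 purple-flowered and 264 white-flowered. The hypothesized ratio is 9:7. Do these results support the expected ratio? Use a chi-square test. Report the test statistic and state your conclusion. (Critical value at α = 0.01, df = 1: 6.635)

Total ratio parts = 16. Expected numbers out of 745:
  purple-flowered: 745 × 9/16 = 419.0625
  white-flowered: 745 × 7/16 = 325.9375
χ² = Σ (O − E)² / E
  purple-flowered: (481 − 419.0625)² / 419.0625 = 9.1544
  white-flowered: (264 − 325.9375)² / 325.9375 = 11.7699
χ² = 9.1544 + 11.7699 = 20.9243 ≈ 20.924
Degrees of freedom = 2 − 1 = 1; critical value at α = 0.01 is 6.635.
Since 20.924 > 6.635, we reject the null hypothesis — the data do not fit the 9:7 ratio.

20.924; not consistent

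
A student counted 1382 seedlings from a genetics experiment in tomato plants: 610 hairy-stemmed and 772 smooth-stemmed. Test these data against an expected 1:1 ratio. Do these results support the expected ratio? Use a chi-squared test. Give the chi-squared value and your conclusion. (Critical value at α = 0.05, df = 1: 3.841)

Expected counts for N = 1382 under a 1:1 ratio (total parts = 2):
  hairy-stemmed: 1382 × 1/2 = 691
  smooth-stemmed: 1382 × 1/2 = 691
χ² = Σ (O − E)² / E
  hairy-stemmed: (610 − 691)² / 691 = 9.4949
  smooth-stemmed: (772 − 691)² / 691 = 9.4949
χ² = 9.4949 + 9.4949 = 18.9898 ≈ 18.990
Degrees of freedom = 2 − 1 = 1; critical value at α = 0.05 is 3.841.
Since 18.990 > 3.841, we reject the null hypothesis — the data do not fit the 1:1 ratio.

18.990; not consistent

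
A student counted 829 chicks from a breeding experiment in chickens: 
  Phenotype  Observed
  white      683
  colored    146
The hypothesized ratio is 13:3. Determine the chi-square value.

0.705

The 13:3 ratio has 16 parts, so with N = 829 the expected counts are:
  white: 829 × 13/16 = 673.5625
  colored: 829 × 3/16 = 155.4375
χ² = Σ (O − E)² / E
  white: (683 − 673.5625)² / 673.5625 = 0.1322
  colored: (146 − 155.4375)² / 155.4375 = 0.5730
χ² = 0.1322 + 0.5730 = 0.7052 ≈ 0.705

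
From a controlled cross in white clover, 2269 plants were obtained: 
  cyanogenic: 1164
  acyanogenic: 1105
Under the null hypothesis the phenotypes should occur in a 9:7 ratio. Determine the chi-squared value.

22.590

Total ratio parts = 16. Expected numbers out of 2269:
  cyanogenic: 2269 × 9/16 = 1276.3125
  acyanogenic: 2269 × 7/16 = 992.6875
χ² = Σ (O − E)² / E
  cyanogenic: (1164 − 1276.3125)² / 1276.3125 = 9.8832
  acyanogenic: (1105 − 992.6875)² / 992.6875 = 12.7070
χ² = 9.8832 + 12.7070 = 22.5902 ≈ 22.590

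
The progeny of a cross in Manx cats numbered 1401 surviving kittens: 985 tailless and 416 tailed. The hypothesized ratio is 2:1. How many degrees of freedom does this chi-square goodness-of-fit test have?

A goodness-of-fit test with 2 phenotype classes has df = 2 − 1 = 1.

1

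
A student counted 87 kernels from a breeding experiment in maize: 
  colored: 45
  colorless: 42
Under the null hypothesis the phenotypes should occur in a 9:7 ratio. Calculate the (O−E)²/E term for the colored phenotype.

0.317

Under the 9:7 hypothesis (Σ ratio = 16, N = 87):
  colored: 87 × 9/16 = 48.9375
  colorless: 87 × 7/16 = 38.0625
Contribution of colored: (45 − 48.9375)² / 48.9375 = 0.3168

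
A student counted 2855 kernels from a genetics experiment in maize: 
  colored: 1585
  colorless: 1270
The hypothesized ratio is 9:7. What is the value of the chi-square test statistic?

0.624

Expected counts for N = 2855 under a 9:7 ratio (total parts = 16):
  colored: 2855 × 9/16 = 1605.9375
  colorless: 2855 × 7/16 = 1249.0625
χ² = Σ (O − E)² / E
  colored: (1585 − 1605.9375)² / 1605.9375 = 0.2730
  colorless: (1270 − 1249.0625)² / 1249.0625 = 0.3510
χ² = 0.2730 + 0.3510 = 0.624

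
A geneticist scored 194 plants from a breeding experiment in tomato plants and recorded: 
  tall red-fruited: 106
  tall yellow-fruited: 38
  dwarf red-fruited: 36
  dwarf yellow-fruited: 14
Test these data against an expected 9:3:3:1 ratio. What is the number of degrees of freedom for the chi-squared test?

A goodness-of-fit test with 4 phenotype classes has df = 4 − 1 = 3.

3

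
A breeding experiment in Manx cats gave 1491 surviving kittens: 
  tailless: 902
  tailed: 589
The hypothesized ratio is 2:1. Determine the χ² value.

25.545

Total ratio parts = 3. Expected numbers out of 1491:
  tailless: 1491 × 2/3 = 994
  tailed: 1491 × 1/3 = 497
χ² = Σ (O − E)² / E
  tailless: (902 − 994)² / 994 = 8.5151
  tailed: (589 − 497)² / 497 = 17.0302
χ² = 8.5151 + 17.0302 = 25.5453 ≈ 25.545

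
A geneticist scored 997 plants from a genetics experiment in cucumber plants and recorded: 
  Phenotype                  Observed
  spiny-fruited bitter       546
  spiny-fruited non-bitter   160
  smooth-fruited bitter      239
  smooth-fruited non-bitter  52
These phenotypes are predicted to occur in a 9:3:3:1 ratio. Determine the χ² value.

20.479

Expected counts for N = 997 under a 9:3:3:1 ratio (total parts = 16):
  spiny-fruited bitter: 997 × 9/16 = 560.8125
  spiny-fruited non-bitter: 997 × 3/16 = 186.9375
  smooth-fruited bitter: 997 × 3/16 = 186.9375
  smooth-fruited non-bitter: 997 × 1/16 = 62.3125
χ² = Σ (O − E)² / E
  spiny-fruited bitter: (546 − 560.8125)² / 560.8125 = 0.3912
  spiny-fruited non-bitter: (160 − 186.9375)² / 186.9375 = 3.8817
  smooth-fruited bitter: (239 − 186.9375)² / 186.9375 = 14.4995
  smooth-fruited non-bitter: (52 − 62.3125)² / 62.3125 = 1.7067
χ² = 0.3912 + 3.8817 + 14.4995 + 1.7067 = 20.4791 ≈ 20.479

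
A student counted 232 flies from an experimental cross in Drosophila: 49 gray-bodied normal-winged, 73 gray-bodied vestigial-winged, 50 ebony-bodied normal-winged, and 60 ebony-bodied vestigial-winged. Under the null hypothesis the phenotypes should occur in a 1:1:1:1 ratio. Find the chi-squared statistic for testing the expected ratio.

The 1:1:1:1 ratio has 4 parts, so with N = 232 the expected counts are:
  gray-bodied normal-winged: 232 × 1/4 = 58
  gray-bodied vestigial-winged: 232 × 1/4 = 58
  ebony-bodied normal-winged: 232 × 1/4 = 58
  ebony-bodied vestigial-winged: 232 × 1/4 = 58
χ² = Σ (O − E)² / E
  gray-bodied normal-winged: (49 − 58)² / 58 = 1.3966
  gray-bodied vestigial-winged: (73 − 58)² / 58 = 3.8793
  ebony-bodied normal-winged: (50 − 58)² / 58 = 1.1034
  ebony-bodied vestigial-winged: (60 − 58)² / 58 = 0.0690
χ² = 1.3966 + 3.8793 + 1.1034 + 0.0690 = 6.4483 ≈ 6.448

6.448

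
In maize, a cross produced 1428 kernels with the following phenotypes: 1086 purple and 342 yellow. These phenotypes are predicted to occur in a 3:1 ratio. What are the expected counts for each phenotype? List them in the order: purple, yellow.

Total ratio parts = 4. Expected numbers out of 1428:
  purple: 1428 × 3/4 = 1071
  yellow: 1428 × 1/4 = 357

1071, 357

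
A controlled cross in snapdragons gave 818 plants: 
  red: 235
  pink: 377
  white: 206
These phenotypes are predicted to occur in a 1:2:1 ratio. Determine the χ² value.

7.064

Expected counts for N = 818 under a 1:2:1 ratio (total parts = 4):
  red: 818 × 1/4 = 204.5
  pink: 818 × 2/4 = 409
  white: 818 × 1/4 = 204.5
χ² = Σ (O − E)² / E
  red: (235 − 204.5)² / 204.5 = 4.5489
  pink: (377 − 409)² / 409 = 2.5037
  white: (206 − 204.5)² / 204.5 = 0.0110
χ² = 4.5489 + 2.5037 + 0.0110 = 7.0636 ≈ 7.064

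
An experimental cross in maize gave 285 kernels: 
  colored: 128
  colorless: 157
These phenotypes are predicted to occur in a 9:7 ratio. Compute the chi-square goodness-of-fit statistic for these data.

Total ratio parts = 16. Expected numbers out of 285:
  colored: 285 × 9/16 = 160.3125
  colorless: 285 × 7/16 = 124.6875
χ² = Σ (O − E)² / E
  colored: (128 − 160.3125)² / 160.3125 = 6.5129
  colorless: (157 − 124.6875)² / 124.6875 = 8.3737
χ² = 6.5129 + 8.3737 = 14.8866 ≈ 14.887

14.887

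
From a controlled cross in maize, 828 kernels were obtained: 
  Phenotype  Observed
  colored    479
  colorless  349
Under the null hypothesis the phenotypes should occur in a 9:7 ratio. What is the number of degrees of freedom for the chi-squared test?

1

A goodness-of-fit test with 2 phenotype classes has df = 2 − 1 = 1.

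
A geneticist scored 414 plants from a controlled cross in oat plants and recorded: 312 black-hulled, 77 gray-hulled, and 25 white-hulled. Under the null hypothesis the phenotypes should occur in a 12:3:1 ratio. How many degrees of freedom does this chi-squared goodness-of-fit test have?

A goodness-of-fit test with 3 phenotype classes has df = 3 − 1 = 2.

2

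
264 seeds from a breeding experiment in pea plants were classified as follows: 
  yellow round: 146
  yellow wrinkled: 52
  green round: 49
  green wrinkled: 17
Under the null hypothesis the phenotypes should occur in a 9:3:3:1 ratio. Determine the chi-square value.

Under the 9:3:3:1 hypothesis (Σ ratio = 16, N = 264):
  yellow round: 264 × 9/16 = 148.5
  yellow wrinkled: 264 × 3/16 = 49.5
  green round: 264 × 3/16 = 49.5
  green wrinkled: 264 × 1/16 = 16.5
χ² = Σ (O − E)² / E
  yellow round: (146 − 148.5)² / 148.5 = 0.0421
  yellow wrinkled: (52 − 49.5)² / 49.5 = 0.1263
  green round: (49 − 49.5)² / 49.5 = 0.0051
  green wrinkled: (17 − 16.5)² / 16.5 = 0.0152
χ² = 0.0421 + 0.1263 + 0.0051 + 0.0152 = 0.1887 ≈ 0.189

0.189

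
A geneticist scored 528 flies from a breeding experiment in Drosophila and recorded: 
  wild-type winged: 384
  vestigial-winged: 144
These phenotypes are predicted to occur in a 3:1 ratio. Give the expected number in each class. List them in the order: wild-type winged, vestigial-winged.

Expected counts for N = 528 under a 3:1 ratio (total parts = 4):
  wild-type winged: 528 × 3/4 = 396
  vestigial-winged: 528 × 1/4 = 132

396, 132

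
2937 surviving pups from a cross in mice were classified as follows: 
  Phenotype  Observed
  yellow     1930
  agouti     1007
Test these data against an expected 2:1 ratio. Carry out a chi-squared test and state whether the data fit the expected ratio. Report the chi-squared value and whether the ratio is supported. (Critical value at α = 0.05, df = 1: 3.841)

1.201; consistent

Expected counts for N = 2937 under a 2:1 ratio (total parts = 3):
  yellow: 2937 × 2/3 = 1958
  agouti: 2937 × 1/3 = 979
χ² = Σ (O − E)² / E
  yellow: (1930 − 1958)² / 1958 = 0.4004
  agouti: (1007 − 979)² / 979 = 0.8008
χ² = 0.4004 + 0.8008 = 1.2012 ≈ 1.201
Degrees of freedom = 2 − 1 = 1; critical value at α = 0.05 is 3.841.
Since 1.201 < 3.841, we fail to reject the null hypothesis — the data are consistent with the 2:1 ratio.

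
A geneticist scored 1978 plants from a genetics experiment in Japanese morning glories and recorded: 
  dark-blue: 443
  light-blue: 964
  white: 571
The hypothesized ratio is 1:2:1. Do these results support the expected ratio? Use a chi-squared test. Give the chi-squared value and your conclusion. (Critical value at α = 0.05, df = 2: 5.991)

Total ratio parts = 4. Expected numbers out of 1978:
  dark-blue: 1978 × 1/4 = 494.5
  light-blue: 1978 × 2/4 = 989
  white: 1978 × 1/4 = 494.5
χ² = Σ (O − E)² / E
  dark-blue: (443 − 494.5)² / 494.5 = 5.3635
  light-blue: (964 − 989)² / 989 = 0.6320
  white: (571 − 494.5)² / 494.5 = 11.8347
χ² = 5.3635 + 0.6320 + 11.8347 = 17.8302 ≈ 17.830
Degrees of freedom = 3 − 1 = 2; critical value at α = 0.05 is 5.991.
Since 17.830 > 5.991, we reject the null hypothesis — the data do not fit the 1:2:1 ratio.

17.830; not consistent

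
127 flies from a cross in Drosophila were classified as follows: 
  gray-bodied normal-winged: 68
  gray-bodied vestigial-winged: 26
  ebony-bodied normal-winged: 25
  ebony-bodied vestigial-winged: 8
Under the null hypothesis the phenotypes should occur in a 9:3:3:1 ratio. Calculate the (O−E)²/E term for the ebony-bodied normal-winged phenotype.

The 9:3:3:1 ratio has 16 parts, so with N = 127 the expected counts are:
  gray-bodied normal-winged: 127 × 9/16 = 71.4375
  gray-bodied vestigial-winged: 127 × 3/16 = 23.8125
  ebony-bodied normal-winged: 127 × 3/16 = 23.8125
  ebony-bodied vestigial-winged: 127 × 1/16 = 7.9375
Contribution of ebony-bodied normal-winged: (25 − 23.8125)² / 23.8125 = 0.0592

0.059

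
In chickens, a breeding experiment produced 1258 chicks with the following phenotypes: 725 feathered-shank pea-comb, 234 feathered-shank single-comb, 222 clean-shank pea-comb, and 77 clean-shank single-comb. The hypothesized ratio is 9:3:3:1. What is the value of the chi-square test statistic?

1.291

Total ratio parts = 16. Expected numbers out of 1258:
  feathered-shank pea-comb: 1258 × 9/16 = 707.625
  feathered-shank single-comb: 1258 × 3/16 = 235.875
  clean-shank pea-comb: 1258 × 3/16 = 235.875
  clean-shank single-comb: 1258 × 1/16 = 78.625
χ² = Σ (O − E)² / E
  feathered-shank pea-comb: (725 − 707.625)² / 707.625 = 0.4266
  feathered-shank single-comb: (234 − 235.875)² / 235.875 = 0.0149
  clean-shank pea-comb: (222 − 235.875)² / 235.875 = 0.8162
  clean-shank single-comb: (77 − 78.625)² / 78.625 = 0.0336
χ² = 0.4266 + 0.0149 + 0.8162 + 0.0336 = 1.2913 ≈ 1.291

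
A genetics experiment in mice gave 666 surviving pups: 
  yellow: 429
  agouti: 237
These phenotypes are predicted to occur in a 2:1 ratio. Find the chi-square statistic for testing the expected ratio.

The 2:1 ratio has 3 parts, so with N = 666 the expected counts are:
  yellow: 666 × 2/3 = 444
  agouti: 666 × 1/3 = 222
χ² = Σ (O − E)² / E
  yellow: (429 − 444)² / 444 = 0.5068
  agouti: (237 − 222)² / 222 = 1.0135
χ² = 0.5068 + 1.0135 = 1.5203 ≈ 1.520

1.520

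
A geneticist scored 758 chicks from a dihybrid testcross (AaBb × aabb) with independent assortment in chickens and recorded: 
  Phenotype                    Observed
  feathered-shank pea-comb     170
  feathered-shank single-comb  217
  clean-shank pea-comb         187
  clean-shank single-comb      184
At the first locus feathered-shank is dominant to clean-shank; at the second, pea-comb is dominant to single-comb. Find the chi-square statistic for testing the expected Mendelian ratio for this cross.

A dihybrid testcross with independent assortment gives a 1:1:1:1 ratio.
Total ratio parts = 4. Expected numbers out of 758:
  feathered-shank pea-comb: 758 × 1/4 = 189.5
  feathered-shank single-comb: 758 × 1/4 = 189.5
  clean-shank pea-comb: 758 × 1/4 = 189.5
  clean-shank single-comb: 758 × 1/4 = 189.5
χ² = Σ (O − E)² / E
  feathered-shank pea-comb: (170 − 189.5)² / 189.5 = 2.0066
  feathered-shank single-comb: (217 − 189.5)² / 189.5 = 3.9908
  clean-shank pea-comb: (187 − 189.5)² / 189.5 = 0.0330
  clean-shank single-comb: (184 − 189.5)² / 189.5 = 0.1596
χ² = 2.0066 + 3.9908 + 0.0330 + 0.1596 = 6.190

6.190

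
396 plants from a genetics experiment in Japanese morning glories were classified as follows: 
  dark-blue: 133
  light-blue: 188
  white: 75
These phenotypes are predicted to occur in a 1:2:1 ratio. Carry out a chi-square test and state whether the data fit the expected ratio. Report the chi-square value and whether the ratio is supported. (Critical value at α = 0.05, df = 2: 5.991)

Under the 1:2:1 hypothesis (Σ ratio = 4, N = 396):
  dark-blue: 396 × 1/4 = 99
  light-blue: 396 × 2/4 = 198
  white: 396 × 1/4 = 99
χ² = Σ (O − E)² / E
  dark-blue: (133 − 99)² / 99 = 11.6768
  light-blue: (188 − 198)² / 198 = 0.5051
  white: (75 − 99)² / 99 = 5.8182
χ² = 11.6768 + 0.5051 + 5.8182 = 18.0001 ≈ 18.000
Degrees of freedom = 3 − 1 = 2; critical value at α = 0.05 is 5.991.
Since 18.000 > 5.991, we reject the null hypothesis — the data do not fit the 1:2:1 ratio.

18.000; not consistent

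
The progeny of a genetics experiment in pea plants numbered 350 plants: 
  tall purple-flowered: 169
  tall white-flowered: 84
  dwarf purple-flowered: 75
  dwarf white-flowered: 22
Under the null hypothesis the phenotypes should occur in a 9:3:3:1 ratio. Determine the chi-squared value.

Total ratio parts = 16. Expected numbers out of 350:
  tall purple-flowered: 350 × 9/16 = 196.875
  tall white-flowered: 350 × 3/16 = 65.625
  dwarf purple-flowered: 350 × 3/16 = 65.625
  dwarf white-flowered: 350 × 1/16 = 21.875
χ² = Σ (O − E)² / E
  tall purple-flowered: (169 − 196.875)² / 196.875 = 3.9467
  tall white-flowered: (84 − 65.625)² / 65.625 = 5.1450
  dwarf purple-flowered: (75 − 65.625)² / 65.625 = 1.3393
  dwarf white-flowered: (22 − 21.875)² / 21.875 = 0.0007
χ² = 3.9467 + 5.1450 + 1.3393 + 0.0007 = 10.4317 ≈ 10.432

10.432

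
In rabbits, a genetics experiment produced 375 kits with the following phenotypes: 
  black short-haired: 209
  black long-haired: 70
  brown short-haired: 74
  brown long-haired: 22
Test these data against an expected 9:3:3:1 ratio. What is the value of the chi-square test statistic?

0.301

Total ratio parts = 16. Expected numbers out of 375:
  black short-haired: 375 × 9/16 = 210.9375
  black long-haired: 375 × 3/16 = 70.3125
  brown short-haired: 375 × 3/16 = 70.3125
  brown long-haired: 375 × 1/16 = 23.4375
χ² = Σ (O − E)² / E
  black short-haired: (209 − 210.9375)² / 210.9375 = 0.0178
  black long-haired: (70 − 70.3125)² / 70.3125 = 0.0014
  brown short-haired: (74 − 70.3125)² / 70.3125 = 0.1934
  brown long-haired: (22 − 23.4375)² / 23.4375 = 0.0882
χ² = 0.0178 + 0.0014 + 0.1934 + 0.0882 = 0.3008 ≈ 0.301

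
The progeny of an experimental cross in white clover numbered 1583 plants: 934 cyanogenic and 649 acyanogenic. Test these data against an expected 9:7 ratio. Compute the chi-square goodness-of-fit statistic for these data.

The 9:7 ratio has 16 parts, so with N = 1583 the expected counts are:
  cyanogenic: 1583 × 9/16 = 890.4375
  acyanogenic: 1583 × 7/16 = 692.5625
χ² = Σ (O − E)² / E
  cyanogenic: (934 − 890.4375)² / 890.4375 = 2.1312
  acyanogenic: (649 − 692.5625)² / 692.5625 = 2.7401
χ² = 2.1312 + 2.7401 = 4.8713 ≈ 4.871

4.871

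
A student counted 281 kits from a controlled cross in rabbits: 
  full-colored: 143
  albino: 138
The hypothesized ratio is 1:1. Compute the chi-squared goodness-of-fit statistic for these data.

0.089

The 1:1 ratio has 2 parts, so with N = 281 the expected counts are:
  full-colored: 281 × 1/2 = 140.5
  albino: 281 × 1/2 = 140.5
χ² = Σ (O − E)² / E
  full-colored: (143 − 140.5)² / 140.5 = 0.0445
  albino: (138 − 140.5)² / 140.5 = 0.0445
χ² = 0.0445 + 0.0445 = 0.089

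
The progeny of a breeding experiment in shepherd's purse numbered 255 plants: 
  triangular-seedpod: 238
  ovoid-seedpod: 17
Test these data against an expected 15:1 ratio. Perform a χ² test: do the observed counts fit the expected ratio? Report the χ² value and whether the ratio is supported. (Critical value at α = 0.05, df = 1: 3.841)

The 15:1 ratio has 16 parts, so with N = 255 the expected counts are:
  triangular-seedpod: 255 × 15/16 = 239.0625
  ovoid-seedpod: 255 × 1/16 = 15.9375
χ² = Σ (O − E)² / E
  triangular-seedpod: (238 − 239.0625)² / 239.0625 = 0.0047
  ovoid-seedpod: (17 − 15.9375)² / 15.9375 = 0.0708
χ² = 0.0047 + 0.0708 = 0.0755 ≈ 0.076
Degrees of freedom = 2 − 1 = 1; critical value at α = 0.05 is 3.841.
Since 0.076 < 3.841, we fail to reject the null hypothesis — the data are consistent with the 15:1 ratio.

0.076; consistent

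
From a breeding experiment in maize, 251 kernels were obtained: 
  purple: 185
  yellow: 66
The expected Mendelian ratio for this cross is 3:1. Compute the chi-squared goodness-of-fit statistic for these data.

Total ratio parts = 4. Expected numbers out of 251:
  purple: 251 × 3/4 = 188.25
  yellow: 251 × 1/4 = 62.75
χ² = Σ (O − E)² / E
  purple: (185 − 188.25)² / 188.25 = 0.0561
  yellow: (66 − 62.75)² / 62.75 = 0.1683
χ² = 0.0561 + 0.1683 = 0.2244 ≈ 0.224

0.224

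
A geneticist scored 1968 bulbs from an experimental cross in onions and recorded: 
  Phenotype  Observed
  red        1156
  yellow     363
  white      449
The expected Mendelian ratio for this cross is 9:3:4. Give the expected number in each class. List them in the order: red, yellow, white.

Expected counts for N = 1968 under a 9:3:4 ratio (total parts = 16):
  red: 1968 × 9/16 = 1107
  yellow: 1968 × 3/16 = 369
  white: 1968 × 4/16 = 492

1107, 369, 492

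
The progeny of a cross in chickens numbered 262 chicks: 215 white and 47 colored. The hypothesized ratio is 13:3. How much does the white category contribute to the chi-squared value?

The 13:3 ratio has 16 parts, so with N = 262 the expected counts are:
  white: 262 × 13/16 = 212.875
  colored: 262 × 3/16 = 49.125
Contribution of white: (215 − 212.875)² / 212.875 = 0.0212

0.021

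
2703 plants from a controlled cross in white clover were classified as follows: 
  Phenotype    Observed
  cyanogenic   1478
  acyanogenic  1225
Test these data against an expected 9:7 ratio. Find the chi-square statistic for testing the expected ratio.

2.707

The 9:7 ratio has 16 parts, so with N = 2703 the expected counts are:
  cyanogenic: 2703 × 9/16 = 1520.4375
  acyanogenic: 2703 × 7/16 = 1182.5625
χ² = Σ (O − E)² / E
  cyanogenic: (1478 − 1520.4375)² / 1520.4375 = 1.1845
  acyanogenic: (1225 − 1182.5625)² / 1182.5625 = 1.5229
χ² = 1.1845 + 1.5229 = 2.7074 ≈ 2.707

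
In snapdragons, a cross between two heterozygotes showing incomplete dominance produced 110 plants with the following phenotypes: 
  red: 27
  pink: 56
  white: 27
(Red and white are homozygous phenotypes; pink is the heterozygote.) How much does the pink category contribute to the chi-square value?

0.018

With incomplete dominance, a heterozygote × heterozygote cross gives a 1:2:1 phenotypic ratio.
Expected counts for N = 110 under a 1:2:1 ratio (total parts = 4):
  red: 110 × 1/4 = 27.5
  pink: 110 × 2/4 = 55
  white: 110 × 1/4 = 27.5
Contribution of pink: (56 − 55)² / 55 = 0.0182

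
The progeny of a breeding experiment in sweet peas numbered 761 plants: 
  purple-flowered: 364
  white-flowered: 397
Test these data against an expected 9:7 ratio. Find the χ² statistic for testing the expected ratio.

Total ratio parts = 16. Expected numbers out of 761:
  purple-flowered: 761 × 9/16 = 428.0625
  white-flowered: 761 × 7/16 = 332.9375
χ² = Σ (O − E)² / E
  purple-flowered: (364 − 428.0625)² / 428.0625 = 9.5874
  white-flowered: (397 − 332.9375)² / 332.9375 = 12.3266
χ² = 9.5874 + 12.3266 = 21.914

21.914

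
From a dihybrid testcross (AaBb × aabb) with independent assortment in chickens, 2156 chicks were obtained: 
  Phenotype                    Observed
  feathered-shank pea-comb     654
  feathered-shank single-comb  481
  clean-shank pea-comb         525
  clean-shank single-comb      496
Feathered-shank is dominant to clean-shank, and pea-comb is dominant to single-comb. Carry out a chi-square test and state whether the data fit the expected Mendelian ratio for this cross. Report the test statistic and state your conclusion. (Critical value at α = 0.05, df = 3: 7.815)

34.571; not consistent

A dihybrid testcross with independent assortment gives a 1:1:1:1 ratio.
Total ratio parts = 4. Expected numbers out of 2156:
  feathered-shank pea-comb: 2156 × 1/4 = 539
  feathered-shank single-comb: 2156 × 1/4 = 539
  clean-shank pea-comb: 2156 × 1/4 = 539
  clean-shank single-comb: 2156 × 1/4 = 539
χ² = Σ (O − E)² / E
  feathered-shank pea-comb: (654 − 539)² / 539 = 24.5362
  feathered-shank single-comb: (481 − 539)² / 539 = 6.2412
  clean-shank pea-comb: (525 − 539)² / 539 = 0.3636
  clean-shank single-comb: (496 − 539)² / 539 = 3.4304
χ² = 24.5362 + 6.2412 + 0.3636 + 3.4304 = 34.5714 ≈ 34.571
Degrees of freedom = 4 − 1 = 3; critical value at α = 0.05 is 7.815.
Since 34.571 > 7.815, we reject the null hypothesis — the data do not fit the 1:1:1:1 ratio.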